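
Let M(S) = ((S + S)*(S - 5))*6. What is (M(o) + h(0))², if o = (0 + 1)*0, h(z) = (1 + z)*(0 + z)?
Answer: 0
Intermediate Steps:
h(z) = z*(1 + z) (h(z) = (1 + z)*z = z*(1 + z))
o = 0 (o = 1*0 = 0)
M(S) = 12*S*(-5 + S) (M(S) = ((2*S)*(-5 + S))*6 = (2*S*(-5 + S))*6 = 12*S*(-5 + S))
(M(o) + h(0))² = (12*0*(-5 + 0) + 0*(1 + 0))² = (12*0*(-5) + 0*1)² = (0 + 0)² = 0² = 0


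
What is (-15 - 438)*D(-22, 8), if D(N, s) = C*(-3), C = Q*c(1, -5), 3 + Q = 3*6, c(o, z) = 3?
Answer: 61155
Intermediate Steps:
Q = 15 (Q = -3 + 3*6 = -3 + 18 = 15)
C = 45 (C = 15*3 = 45)
D(N, s) = -135 (D(N, s) = 45*(-3) = -135)
(-15 - 438)*D(-22, 8) = (-15 - 438)*(-135) = -453*(-135) = 61155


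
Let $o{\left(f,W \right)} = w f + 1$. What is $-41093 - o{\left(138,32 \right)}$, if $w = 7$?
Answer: $-42060$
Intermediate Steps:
$o{\left(f,W \right)} = 1 + 7 f$ ($o{\left(f,W \right)} = 7 f + 1 = 1 + 7 f$)
$-41093 - o{\left(138,32 \right)} = -41093 - \left(1 + 7 \cdot 138\right) = -41093 - \left(1 + 966\right) = -41093 - 967 = -42060$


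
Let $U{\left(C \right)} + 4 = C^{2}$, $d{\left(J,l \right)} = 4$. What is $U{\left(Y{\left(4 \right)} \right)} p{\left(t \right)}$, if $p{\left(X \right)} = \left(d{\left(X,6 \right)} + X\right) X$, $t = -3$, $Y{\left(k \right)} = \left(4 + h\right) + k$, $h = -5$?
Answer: $-15$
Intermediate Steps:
$Y{\left(k \right)} = -1 + k$ ($Y{\left(k \right)} = \left(4 - 5\right) + k = -1 + k$)
$p{\left(X \right)} = X \left(4 + X\right)$ ($p{\left(X \right)} = \left(4 + X\right) X = X \left(4 + X\right)$)
$U{\left(C \right)} = -4 + C^{2}$
$U{\left(Y{\left(4 \right)} \right)} p{\left(t \right)} = \left(-4 + \left(-1 + 4\right)^{2}\right) \left(- 3 \left(4 - 3\right)\right) = \left(-4 + 3^{2}\right) \left(\left(-3\right) 1\right) = \left(-4 + 9\right) \left(-3\right) = 5 \left(-3\right) = -15$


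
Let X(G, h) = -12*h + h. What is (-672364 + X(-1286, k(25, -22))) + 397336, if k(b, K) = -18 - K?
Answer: -275072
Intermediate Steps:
X(G, h) = -11*h
(-672364 + X(-1286, k(25, -22))) + 397336 = (-672364 - 11*(-18 - 1*(-22))) + 397336 = (-672364 - 11*(-18 + 22)) + 397336 = (-672364 - 11*4) + 397336 = (-672364 - 44) + 397336 = -672408 + 397336 = -275072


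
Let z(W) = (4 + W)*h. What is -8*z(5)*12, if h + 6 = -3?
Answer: 7776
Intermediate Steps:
h = -9 (h = -6 - 3 = -9)
z(W) = -36 - 9*W (z(W) = (4 + W)*(-9) = -36 - 9*W)
-8*z(5)*12 = -8*(-36 - 9*5)*12 = -8*(-36 - 45)*12 = -8*(-81)*12 = 648*12 = 7776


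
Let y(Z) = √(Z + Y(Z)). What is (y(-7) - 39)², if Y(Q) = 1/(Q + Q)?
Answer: 21195/14 - 117*I*√154/7 ≈ 1513.9 - 207.42*I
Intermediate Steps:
Y(Q) = 1/(2*Q)
y(Z) = √(Z + 1/(2*Z))
(y(-7) - 39)² = (√(2/(-7) + 4*(-7))/2 - 39)² = (√(2*(-⅐) - 28)/2 - 39)² = (√(-2/7 - 28)/2 - 39)² = (√(-198/7)/2 - 39)² = ((3*I*√154/7)/2 - 39)² = (3*I*√154/14 - 39)² = (-39 + 3*I*√154/14)²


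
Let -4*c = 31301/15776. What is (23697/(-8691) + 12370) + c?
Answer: 2260798865067/182812288 ≈ 12367.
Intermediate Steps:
c = -31301/63104 (c = -31301/(4*15776) = -1/4*31301/15776 = -31301/63104 ≈ -0.49602)
(23697/(-8691) + 12370) + c = (23697/(-8691) + 12370) - 31301/63104 = (23697*(-1/8691) + 12370) - 31301/63104 = (-7899/2897 + 12370) - 31301/63104 = 35827991/2897 - 31301/63104 = 2260798865067/182812288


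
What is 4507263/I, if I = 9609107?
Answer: 4507263/9609107 ≈ 0.46906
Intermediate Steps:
4507263/I = 4507263/9609107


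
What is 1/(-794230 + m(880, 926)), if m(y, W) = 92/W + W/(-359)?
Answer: -166217/132014940134 ≈ -1.2591e-6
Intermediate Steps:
m(y, W) = 92/W - W/359 (m(y, W) = 92/W + W*(-1/359) = 92/W - W/359)
1/(-794230 + m(880, 926)) = 1/(-794230 + (92/926 - 1/359*926)) = 1/(-794230 + (92*(1/926) - 926/359)) = 1/(-794230 + (46/463 - 926/359)) = 1/(-794230 - 412224/166217) = 1/(-132014940134/166217) = -166217/132014940134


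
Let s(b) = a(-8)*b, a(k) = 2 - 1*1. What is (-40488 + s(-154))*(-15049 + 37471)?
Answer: -911274924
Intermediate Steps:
a(k) = 1 (a(k) = 2 - 1 = 1)
s(b) = b (s(b) = 1*b = b)
(-40488 + s(-154))*(-15049 + 37471) = (-40488 - 154)*(-15049 + 37471) = -40642*22422 = -911274924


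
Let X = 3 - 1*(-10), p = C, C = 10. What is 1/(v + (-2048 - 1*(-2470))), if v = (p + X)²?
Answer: 1/951 ≈ 0.0010515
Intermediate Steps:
p = 10
X = 13 (X = 3 + 10 = 13)
v = 529 (v = (10 + 13)² = 23² = 529)
1/(v + (-2048 - 1*(-2470))) = 1/(529 + (-2048 - 1*(-2470))) = 1/(529 + (-2048 + 2470)) = 1/(529 + 422) = 1/951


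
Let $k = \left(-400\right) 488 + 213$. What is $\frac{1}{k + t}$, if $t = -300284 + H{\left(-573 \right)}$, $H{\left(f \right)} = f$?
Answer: $- \frac{1}{495844} \approx -2.0168 \cdot 10^{-6}$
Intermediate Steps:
$k = -194987$ ($k = -195200 + 213 = -194987$)
$t = -300857$ ($t = -300284 - 573 = -300857$)
$\frac{1}{k + t} = \frac{1}{-194987 - 300857} = \frac{1}{-495844} = - \frac{1}{495844}$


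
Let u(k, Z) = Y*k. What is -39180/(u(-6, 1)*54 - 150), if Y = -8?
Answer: -6530/407 ≈ -16.044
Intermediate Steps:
u(k, Z) = -8*k
-39180/(u(-6, 1)*54 - 150) = -39180/(-8*(-6)*54 - 150) = -39180/(48*54 - 150) = -39180/(2592 - 150) = -39180/2442 = -39180*1/2442 = -6530/407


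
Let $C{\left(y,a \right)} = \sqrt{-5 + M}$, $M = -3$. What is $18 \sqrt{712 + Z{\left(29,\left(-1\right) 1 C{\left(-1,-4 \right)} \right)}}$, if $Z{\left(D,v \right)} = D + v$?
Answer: $18 \sqrt{741 - 2 i \sqrt{2}} \approx 489.98 - 0.93514 i$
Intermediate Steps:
$C{\left(y,a \right)} = 2 i \sqrt{2}$ ($C{\left(y,a \right)} = \sqrt{-5 - 3} = \sqrt{-8} = 2 i \sqrt{2}$)
$18 \sqrt{712 + Z{\left(29,\left(-1\right) 1 C{\left(-1,-4 \right)} \right)}} = 18 \sqrt{712 + \left(29 + \left(-1\right) 1 \cdot 2 i \sqrt{2}\right)} = 18 \sqrt{712 + \left(29 - 2 i \sqrt{2}\right)} = 18 \sqrt{741 - 2 i \sqrt{2}}$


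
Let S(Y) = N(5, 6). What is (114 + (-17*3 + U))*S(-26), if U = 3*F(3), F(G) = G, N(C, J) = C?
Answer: 360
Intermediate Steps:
S(Y) = 5
U = 9 (U = 3*3 = 9)
(114 + (-17*3 + U))*S(-26) = (114 + (-17*3 + 9))*5 = (114 + (-51 + 9))*5 = (114 - 42)*5 = 72*5 = 360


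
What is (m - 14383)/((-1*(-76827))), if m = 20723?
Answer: 6340/76827 ≈ 0.082523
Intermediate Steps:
(m - 14383)/((-1*(-76827))) = (20723 - 14383)/((-1*(-76827))) = 6340/76827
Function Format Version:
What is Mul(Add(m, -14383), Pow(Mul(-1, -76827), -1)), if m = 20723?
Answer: Rational(6340, 76827) ≈ 0.082523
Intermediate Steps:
Mul(Add(m, -14383), Pow(Mul(-1, -76827), -1)) = Mul(Add(20723, -14383), Pow(Mul(-1, -76827), -1)) = Mul(6340, Pow(76827, -1)) = Mul(6340, Rational(1, 76827)) = Rational(6340, 76827)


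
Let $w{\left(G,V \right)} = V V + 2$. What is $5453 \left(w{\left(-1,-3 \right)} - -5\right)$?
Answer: $87248$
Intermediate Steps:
$w{\left(G,V \right)} = 2 + V^{2}$ ($w{\left(G,V \right)} = V^{2} + 2 = 2 + V^{2}$)
$5453 \left(w{\left(-1,-3 \right)} - -5\right) = 5453 \left(\left(2 + \left(-3\right)^{2}\right) - -5\right) = 5453 \left(\left(2 + 9\right) + 5\right) = 5453 \left(11 + 5\right) = 5453 \cdot 16 = 87248$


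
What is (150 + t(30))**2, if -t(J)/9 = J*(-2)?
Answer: 476100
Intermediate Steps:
t(J) = 18*J (t(J) = -9*J*(-2) = -(-18)*J = 18*J)
(150 + t(30))**2 = (150 + 18*30)**2 = (150 + 540)**2 = 690**2 = 476100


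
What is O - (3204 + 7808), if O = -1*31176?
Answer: -42188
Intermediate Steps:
O = -31176
O - (3204 + 7808) = -31176 - (3204 + 7808) = -31176 - 1*11012 = -31176 - 11012 = -42188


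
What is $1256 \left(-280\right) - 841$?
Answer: $-352521$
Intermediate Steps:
$1256 \left(-280\right) - 841 = -351680 - 841 = -352521$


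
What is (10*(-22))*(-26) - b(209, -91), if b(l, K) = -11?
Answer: 5731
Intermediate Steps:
(10*(-22))*(-26) - b(209, -91) = (10*(-22))*(-26) - 1*(-11) = -220*(-26) + 11 = 5720 + 11 = 5731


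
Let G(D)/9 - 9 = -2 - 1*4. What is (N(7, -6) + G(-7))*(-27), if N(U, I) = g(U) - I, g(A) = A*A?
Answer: -2214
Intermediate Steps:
G(D) = 27 (G(D) = 81 + 9*(-2 - 1*4) = 81 + 9*(-2 - 4) = 81 + 9*(-6) = 81 - 54 = 27)
g(A) = A**2
N(U, I) = U**2 - I
(N(7, -6) + G(-7))*(-27) = ((7**2 - 1*(-6)) + 27)*(-27) = ((49 + 6) + 27)*(-27) = (55 + 27)*(-27) = 82*(-27) = -2214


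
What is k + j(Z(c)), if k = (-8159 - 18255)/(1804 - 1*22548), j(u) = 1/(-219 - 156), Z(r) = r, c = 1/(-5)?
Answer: 4942253/3889500 ≈ 1.2707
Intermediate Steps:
c = -⅕ ≈ -0.20000
j(u) = -1/375 (j(u) = 1/(-375) = -1/375)
k = 13207/10372 (k = -26414/(1804 - 22548) = -26414/(-20744) = -26414*(-1/20744) = 13207/10372 ≈ 1.2733)
k + j(Z(c)) = 13207/10372 - 1/375 = 4942253/3889500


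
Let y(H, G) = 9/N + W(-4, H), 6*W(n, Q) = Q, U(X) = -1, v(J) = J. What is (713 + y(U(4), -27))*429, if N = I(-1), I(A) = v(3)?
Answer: 614185/2 ≈ 3.0709e+5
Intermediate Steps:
I(A) = 3
W(n, Q) = Q/6
N = 3
y(H, G) = 3 + H/6 (y(H, G) = 9/3 + H/6 = 9*(⅓) + H/6 = 3 + H/6)
(713 + y(U(4), -27))*429 = (713 + (3 + (⅙)*(-1)))*429 = (713 + (3 - ⅙))*429 = (713 + 17/6)*429 = (4295/6)*429 = 614185/2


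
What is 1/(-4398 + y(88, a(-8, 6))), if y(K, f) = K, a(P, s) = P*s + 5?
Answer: -1/4310 ≈ -0.00023202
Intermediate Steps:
a(P, s) = 5 + P*s
1/(-4398 + y(88, a(-8, 6))) = 1/(-4398 + 88) = 1/(-4310) = -1/4310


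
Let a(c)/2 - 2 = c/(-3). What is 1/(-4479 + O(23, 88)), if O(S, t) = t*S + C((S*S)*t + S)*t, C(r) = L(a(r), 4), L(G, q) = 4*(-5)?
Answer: -1/4215 ≈ -0.00023725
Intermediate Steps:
a(c) = 4 - 2*c/3 (a(c) = 4 + 2*(c/(-3)) = 4 + 2*(c*(-1/3)) = 4 + 2*(-c/3) = 4 - 2*c/3)
L(G, q) = -20
C(r) = -20
O(S, t) = -20*t + S*t (O(S, t) = t*S - 20*t = S*t - 20*t = -20*t + S*t)
1/(-4479 + O(23, 88)) = 1/(-4479 + 88*(-20 + 23)) = 1/(-4479 + 88*3) = 1/(-4479 + 264) = 1/(-4215) = -1/4215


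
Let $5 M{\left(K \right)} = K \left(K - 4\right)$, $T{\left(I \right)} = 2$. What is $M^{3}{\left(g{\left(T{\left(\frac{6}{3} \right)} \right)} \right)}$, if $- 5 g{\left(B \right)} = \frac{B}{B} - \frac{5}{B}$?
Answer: $- \frac{1367631}{125000000} \approx -0.010941$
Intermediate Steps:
$g{\left(B \right)} = - \frac{1}{5} + \frac{1}{B}$ ($g{\left(B \right)} = - \frac{\frac{B}{B} - \frac{5}{B}}{5} = - \frac{1 - \frac{5}{B}}{5} = - \frac{1}{5} + \frac{1}{B}$)
$M{\left(K \right)} = \frac{K \left(-4 + K\right)}{5}$ ($M{\left(K \right)} = \frac{K \left(K - 4\right)}{5} = \frac{K \left(-4 + K\right)}{5}$)
$M^{3}{\left(g{\left(T{\left(\frac{6}{3} \right)} \right)} \right)} = \left(\frac{\frac{5 - 2}{5 \cdot 2} \left(-4 + \frac{5 - 2}{5 \cdot 2}\right)}{5}\right)^{3} = \left(\frac{\frac{1}{5} \cdot \frac{1}{2} \left(5 - 2\right) \left(-4 + \frac{1}{5} \cdot \frac{1}{2} \left(5 - 2\right)\right)}{5}\right)^{3} = \left(\frac{\frac{1}{5} \cdot \frac{1}{2} \cdot 3 \left(-4 + \frac{1}{5} \cdot \frac{1}{2} \cdot 3\right)}{5}\right)^{3} = \left(\frac{1}{5} \cdot \frac{3}{10} \left(-4 + \frac{3}{10}\right)\right)^{3} = \left(\frac{1}{5} \cdot \frac{3}{10} \left(- \frac{37}{10}\right)\right)^{3} = \left(- \frac{111}{500}\right)^{3} = - \frac{1367631}{125000000}$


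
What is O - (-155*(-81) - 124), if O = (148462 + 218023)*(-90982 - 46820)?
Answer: -50502378401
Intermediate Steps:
O = -50502365970 (O = 366485*(-137802) = -50502365970)
O - (-155*(-81) - 124) = -50502365970 - (-155*(-81) - 124) = -50502365970 - (12555 - 124) = -50502365970 - 1*12431 = -50502365970 - 12431 = -50502378401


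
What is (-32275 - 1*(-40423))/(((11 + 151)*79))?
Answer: 1358/2133 ≈ 0.63666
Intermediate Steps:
(-32275 - 1*(-40423))/(((11 + 151)*79)) = (-32275 + 40423)/((162*79)) = 8148/12798 = 8148*(1/12798) = 1358/2133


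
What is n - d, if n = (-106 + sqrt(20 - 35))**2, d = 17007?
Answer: -17007 + (106 - I*sqrt(15))**2 ≈ -5786.0 - 821.07*I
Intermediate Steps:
n = (-106 + I*sqrt(15))**2 (n = (-106 + sqrt(-15))**2 = (-106 + I*sqrt(15))**2 ≈ 11221.0 - 821.07*I)
n - d = (106 - I*sqrt(15))**2 - 1*17007 = (106 - I*sqrt(15))**2 - 17007 = -17007 + (106 - I*sqrt(15))**2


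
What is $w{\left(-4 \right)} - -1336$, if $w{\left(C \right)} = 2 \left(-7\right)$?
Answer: $1322$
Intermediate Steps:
$w{\left(C \right)} = -14$
$w{\left(-4 \right)} - -1336 = -14 - -1336 = -14 + 1336 = 1322$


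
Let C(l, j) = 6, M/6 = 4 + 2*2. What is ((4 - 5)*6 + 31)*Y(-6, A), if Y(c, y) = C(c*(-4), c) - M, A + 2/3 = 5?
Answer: -1050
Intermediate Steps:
M = 48 (M = 6*(4 + 2*2) = 6*(4 + 4) = 6*8 = 48)
A = 13/3 (A = -2/3 + 5 = 13/3 ≈ 4.3333)
Y(c, y) = -42 (Y(c, y) = 6 - 1*48 = 6 - 48 = -42)
((4 - 5)*6 + 31)*Y(-6, A) = ((4 - 5)*6 + 31)*(-42) = (-1*6 + 31)*(-42) = (-6 + 31)*(-42) = 25*(-42) = -1050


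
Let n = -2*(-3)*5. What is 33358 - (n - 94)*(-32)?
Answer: 31310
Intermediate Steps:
n = 30 (n = 6*5 = 30)
33358 - (n - 94)*(-32) = 33358 - (30 - 94)*(-32) = 33358 - (-64)*(-32) = 33358 - 1*2048 = 33358 - 2048 = 31310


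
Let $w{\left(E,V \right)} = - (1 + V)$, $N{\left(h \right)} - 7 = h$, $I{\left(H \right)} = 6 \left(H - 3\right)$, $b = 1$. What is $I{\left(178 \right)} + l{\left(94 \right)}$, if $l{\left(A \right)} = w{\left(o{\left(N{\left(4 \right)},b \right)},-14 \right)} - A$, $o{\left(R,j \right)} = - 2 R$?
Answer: $969$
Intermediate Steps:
$I{\left(H \right)} = -18 + 6 H$ ($I{\left(H \right)} = 6 \left(-3 + H\right) = -18 + 6 H$)
$N{\left(h \right)} = 7 + h$
$w{\left(E,V \right)} = -1 - V$
$l{\left(A \right)} = 13 - A$ ($l{\left(A \right)} = \left(-1 - -14\right) - A = \left(-1 + 14\right) - A = 13 - A$)
$I{\left(178 \right)} + l{\left(94 \right)} = \left(-18 + 6 \cdot 178\right) + \left(13 - 94\right) = \left(-18 + 1068\right) + \left(13 - 94\right) = 1050 - 81 = 969$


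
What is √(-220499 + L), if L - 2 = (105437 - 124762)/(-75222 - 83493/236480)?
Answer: I*√7752509950196638280396897/5929527351 ≈ 469.57*I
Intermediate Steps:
L = 40147140106/17788582053 (L = 2 + (105437 - 124762)/(-75222 - 83493/236480) = 2 - 19325/(-75222 - 83493*1/236480) = 2 - 19325/(-75222 - 83493/236480) = 2 - 19325/(-17788582053/236480) = 2 - 19325*(-236480/17788582053) = 2 + 4569976000/17788582053 = 40147140106/17788582053 ≈ 2.2569)
√(-220499 + L) = √(-220499 + 40147140106/17788582053) = √(-3922324406964341/17788582053) = I*√7752509950196638280396897/5929527351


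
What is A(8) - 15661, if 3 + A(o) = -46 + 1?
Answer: -15709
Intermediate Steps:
A(o) = -48 (A(o) = -3 + (-46 + 1) = -3 - 45 = -48)
A(8) - 15661 = -48 - 15661 = -15709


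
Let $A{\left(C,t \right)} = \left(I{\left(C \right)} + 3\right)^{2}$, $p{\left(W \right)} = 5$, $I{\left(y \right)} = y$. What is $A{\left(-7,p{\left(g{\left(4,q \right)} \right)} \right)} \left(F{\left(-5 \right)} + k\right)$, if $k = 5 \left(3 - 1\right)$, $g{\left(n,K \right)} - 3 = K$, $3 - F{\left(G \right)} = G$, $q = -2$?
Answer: $288$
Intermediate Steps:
$F{\left(G \right)} = 3 - G$
$g{\left(n,K \right)} = 3 + K$
$A{\left(C,t \right)} = \left(3 + C\right)^{2}$ ($A{\left(C,t \right)} = \left(C + 3\right)^{2} = \left(3 + C\right)^{2}$)
$k = 10$ ($k = 5 \left(3 - 1\right) = 5 \cdot 2 = 10$)
$A{\left(-7,p{\left(g{\left(4,q \right)} \right)} \right)} \left(F{\left(-5 \right)} + k\right) = \left(3 - 7\right)^{2} \left(\left(3 - -5\right) + 10\right) = \left(-4\right)^{2} \left(\left(3 + 5\right) + 10\right) = 16 \left(8 + 10\right) = 16 \cdot 18 = 288$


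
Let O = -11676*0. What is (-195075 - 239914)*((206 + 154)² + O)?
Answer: -56374574400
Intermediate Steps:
O = 0
(-195075 - 239914)*((206 + 154)² + O) = (-195075 - 239914)*((206 + 154)² + 0) = -434989*(360² + 0) = -434989*(129600 + 0) = -434989*129600 = -56374574400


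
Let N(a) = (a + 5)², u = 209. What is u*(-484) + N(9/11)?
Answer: -12235780/121 ≈ -1.0112e+5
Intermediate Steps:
N(a) = (5 + a)²
u*(-484) + N(9/11) = 209*(-484) + (5 + 9/11)² = -101156 + (5 + 9*(1/11))² = -101156 + (5 + 9/11)² = -101156 + (64/11)² = -101156 + 4096/121 = -12235780/121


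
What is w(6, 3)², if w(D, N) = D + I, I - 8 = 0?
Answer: 196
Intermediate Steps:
I = 8 (I = 8 + 0 = 8)
w(D, N) = 8 + D (w(D, N) = D + 8 = 8 + D)
w(6, 3)² = (8 + 6)² = 14² = 196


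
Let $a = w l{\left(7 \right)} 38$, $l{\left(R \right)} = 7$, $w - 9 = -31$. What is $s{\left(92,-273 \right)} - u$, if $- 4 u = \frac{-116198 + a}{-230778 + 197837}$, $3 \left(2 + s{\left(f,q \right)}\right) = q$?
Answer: $- \frac{6066001}{65882} \approx -92.074$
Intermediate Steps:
$w = -22$ ($w = 9 - 31 = -22$)
$s{\left(f,q \right)} = -2 + \frac{q}{3}$
$a = -5852$ ($a = \left(-22\right) 7 \cdot 38 = \left(-154\right) 38 = -5852$)
$u = - \frac{61025}{65882}$ ($u = - \frac{\left(-116198 - 5852\right) \frac{1}{-230778 + 197837}}{4} = - \frac{\left(-122050\right) \frac{1}{-32941}}{4} = - \frac{\left(-122050\right) \left(- \frac{1}{32941}\right)}{4} = \left(- \frac{1}{4}\right) \frac{122050}{32941} = - \frac{61025}{65882} \approx -0.92628$)
$s{\left(92,-273 \right)} - u = \left(-2 + \frac{1}{3} \left(-273\right)\right) - - \frac{61025}{65882} = \left(-2 - 91\right) + \frac{61025}{65882} = -93 + \frac{61025}{65882} = - \frac{6066001}{65882}$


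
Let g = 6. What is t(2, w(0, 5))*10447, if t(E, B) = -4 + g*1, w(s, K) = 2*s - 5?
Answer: 20894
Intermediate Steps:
w(s, K) = -5 + 2*s
t(E, B) = 2 (t(E, B) = -4 + 6*1 = -4 + 6 = 2)
t(2, w(0, 5))*10447 = 2*10447 = 20894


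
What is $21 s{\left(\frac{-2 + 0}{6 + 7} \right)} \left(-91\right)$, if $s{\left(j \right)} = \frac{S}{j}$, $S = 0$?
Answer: $0$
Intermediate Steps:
$s{\left(j \right)} = 0$ ($s{\left(j \right)} = \frac{0}{j} = 0$)
$21 s{\left(\frac{-2 + 0}{6 + 7} \right)} \left(-91\right) = 21 \cdot 0 \left(-91\right) = 0 \left(-91\right) = 0$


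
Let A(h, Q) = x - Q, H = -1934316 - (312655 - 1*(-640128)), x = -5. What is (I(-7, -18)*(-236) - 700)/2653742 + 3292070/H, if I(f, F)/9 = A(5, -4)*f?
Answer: -627232198798/547258276747 ≈ -1.1461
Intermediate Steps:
H = -2887099 (H = -1934316 - (312655 + 640128) = -1934316 - 1*952783 = -1934316 - 952783 = -2887099)
A(h, Q) = -5 - Q
I(f, F) = -9*f (I(f, F) = 9*((-5 - 1*(-4))*f) = 9*((-5 + 4)*f) = 9*(-f) = -9*f)
(I(-7, -18)*(-236) - 700)/2653742 + 3292070/H = (-9*(-7)*(-236) - 700)/2653742 + 3292070/(-2887099) = (63*(-236) - 700)*(1/2653742) + 3292070*(-1/2887099) = (-14868 - 700)*(1/2653742) - 3292070/2887099 = -15568*1/2653742 - 3292070/2887099 = -1112/189553 - 3292070/2887099 = -627232198798/547258276747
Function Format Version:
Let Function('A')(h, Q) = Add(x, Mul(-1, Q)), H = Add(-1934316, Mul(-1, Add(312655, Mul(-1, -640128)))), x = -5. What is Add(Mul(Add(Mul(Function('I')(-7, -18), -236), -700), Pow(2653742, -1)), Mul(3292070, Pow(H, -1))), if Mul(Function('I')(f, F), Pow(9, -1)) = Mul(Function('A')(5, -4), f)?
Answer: Rational(-627232198798, 547258276747) ≈ -1.1461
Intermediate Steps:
H = -2887099 (H = Add(-1934316, Mul(-1, Add(312655, 640128))) = Add(-1934316, Mul(-1, 952783)) = Add(-1934316, -952783) = -2887099)
Function('A')(h, Q) = Add(-5, Mul(-1, Q))
Function('I')(f, F) = Mul(-9, f) (Function('I')(f, F) = Mul(9, Mul(Add(-5, Mul(-1, -4)), f)) = Mul(9, Mul(Add(-5, 4), f)) = Mul(9, Mul(-1, f)) = Mul(-9, f))
Add(Mul(Add(Mul(Function('I')(-7, -18), -236), -700), Pow(2653742, -1)), Mul(3292070, Pow(H, -1))) = Add(Mul(Add(Mul(Mul(-9, -7), -236), -700), Pow(2653742, -1)), Mul(3292070, Pow(-2887099, -1))) = Add(Mul(Add(Mul(63, -236), -700), Rational(1, 2653742)), Mul(3292070, Rational(-1, 2887099))) = Add(Mul(Add(-14868, -700), Rational(1, 2653742)), Rational(-3292070, 2887099)) = Add(Mul(-15568, Rational(1, 2653742)), Rational(-3292070, 2887099)) = Add(Rational(-1112, 189553), Rational(-3292070, 2887099)) = Rational(-627232198798, 547258276747)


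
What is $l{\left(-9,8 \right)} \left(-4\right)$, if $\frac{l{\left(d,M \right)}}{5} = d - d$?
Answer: $0$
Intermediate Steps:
$l{\left(d,M \right)} = 0$ ($l{\left(d,M \right)} = 5 \left(d - d\right) = 5 \cdot 0 = 0$)
$l{\left(-9,8 \right)} \left(-4\right) = 0 \left(-4\right) = 0$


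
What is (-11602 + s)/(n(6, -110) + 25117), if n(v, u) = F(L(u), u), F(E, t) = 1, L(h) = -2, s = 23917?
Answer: 12315/25118 ≈ 0.49029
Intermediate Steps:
n(v, u) = 1
(-11602 + s)/(n(6, -110) + 25117) = (-11602 + 23917)/(1 + 25117) = 12315/25118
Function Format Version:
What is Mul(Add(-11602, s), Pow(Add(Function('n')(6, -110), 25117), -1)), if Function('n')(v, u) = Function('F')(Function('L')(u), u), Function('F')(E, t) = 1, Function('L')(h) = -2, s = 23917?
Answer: Rational(12315, 25118) ≈ 0.49029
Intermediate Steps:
Function('n')(v, u) = 1
Mul(Add(-11602, s), Pow(Add(Function('n')(6, -110), 25117), -1)) = Mul(Add(-11602, 23917), Pow(Add(1, 25117), -1)) = Mul(12315, Pow(25118, -1)) = Mul(12315, Rational(1, 25118)) = Rational(12315, 25118)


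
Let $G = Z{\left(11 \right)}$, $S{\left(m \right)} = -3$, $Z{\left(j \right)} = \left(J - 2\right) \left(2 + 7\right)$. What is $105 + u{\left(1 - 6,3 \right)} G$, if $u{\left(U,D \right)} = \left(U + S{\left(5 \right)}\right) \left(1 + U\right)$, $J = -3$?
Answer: $-1335$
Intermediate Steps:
$Z{\left(j \right)} = -45$ ($Z{\left(j \right)} = \left(-3 - 2\right) \left(2 + 7\right) = \left(-5\right) 9 = -45$)
$G = -45$
$u{\left(U,D \right)} = \left(1 + U\right) \left(-3 + U\right)$ ($u{\left(U,D \right)} = \left(U - 3\right) \left(1 + U\right) = \left(-3 + U\right) \left(1 + U\right) = \left(1 + U\right) \left(-3 + U\right)$)
$105 + u{\left(1 - 6,3 \right)} G = 105 + \left(-3 + \left(1 - 6\right)^{2} - 2 \left(1 - 6\right)\right) \left(-45\right) = 105 + \left(-3 + \left(-5\right)^{2} - -10\right) \left(-45\right) = 105 + \left(-3 + 25 + 10\right) \left(-45\right) = 105 + 32 \left(-45\right) = 105 - 1440 = -1335$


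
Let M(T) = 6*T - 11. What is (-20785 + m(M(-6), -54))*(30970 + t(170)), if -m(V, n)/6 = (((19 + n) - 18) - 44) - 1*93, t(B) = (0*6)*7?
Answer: -608405650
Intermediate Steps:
M(T) = -11 + 6*T
t(B) = 0 (t(B) = 0*7 = 0)
m(V, n) = 816 - 6*n (m(V, n) = -6*((((19 + n) - 18) - 44) - 1*93) = -6*(((1 + n) - 44) - 93) = -6*((-43 + n) - 93) = -6*(-136 + n) = 816 - 6*n)
(-20785 + m(M(-6), -54))*(30970 + t(170)) = (-20785 + (816 - 6*(-54)))*(30970 + 0) = (-20785 + (816 + 324))*30970 = (-20785 + 1140)*30970 = -19645*30970 = -608405650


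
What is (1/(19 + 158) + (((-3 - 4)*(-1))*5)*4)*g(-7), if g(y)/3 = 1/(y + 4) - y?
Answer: 495620/177 ≈ 2800.1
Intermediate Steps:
g(y) = -3*y + 3/(4 + y) (g(y) = 3*(1/(y + 4) - y) = 3*(1/(4 + y) - y) = -3*y + 3/(4 + y))
(1/(19 + 158) + (((-3 - 4)*(-1))*5)*4)*g(-7) = (1/(19 + 158) + (((-3 - 4)*(-1))*5)*4)*(3*(1 - 1*(-7)**2 - 4*(-7))/(4 - 7)) = (1/177 + (-7*(-1)*5)*4)*(3*(1 - 1*49 + 28)/(-3)) = (1/177 + (7*5)*4)*(3*(-1/3)*(1 - 49 + 28)) = (1/177 + 35*4)*(3*(-1/3)*(-20)) = (1/177 + 140)*20 = (24781/177)*20 = 495620/177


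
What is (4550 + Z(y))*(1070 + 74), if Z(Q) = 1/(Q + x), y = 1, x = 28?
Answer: 150951944/29 ≈ 5.2052e+6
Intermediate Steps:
Z(Q) = 1/(28 + Q) (Z(Q) = 1/(Q + 28) = 1/(28 + Q))
(4550 + Z(y))*(1070 + 74) = (4550 + 1/(28 + 1))*(1070 + 74) = (4550 + 1/29)*1144 = (131951/29)*1144 = 150951944/29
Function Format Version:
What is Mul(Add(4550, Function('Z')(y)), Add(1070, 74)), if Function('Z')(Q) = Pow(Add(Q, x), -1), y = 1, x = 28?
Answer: Rational(150951944, 29) ≈ 5.2052e+6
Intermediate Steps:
Function('Z')(Q) = Pow(Add(28, Q), -1) (Function('Z')(Q) = Pow(Add(Q, 28), -1) = Pow(Add(28, Q), -1))
Mul(Add(4550, Function('Z')(y)), Add(1070, 74)) = Mul(Add(4550, Pow(Add(28, 1), -1)), Add(1070, 74)) = Mul(Add(4550, Pow(29, -1)), 1144) = Mul(Add(4550, Rational(1, 29)), 1144) = Mul(Rational(131951, 29), 1144) = Rational(150951944, 29)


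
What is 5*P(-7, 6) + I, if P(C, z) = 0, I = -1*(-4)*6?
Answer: 24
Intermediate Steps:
I = 24 (I = 4*6 = 24)
5*P(-7, 6) + I = 5*0 + 24 = 0 + 24 = 24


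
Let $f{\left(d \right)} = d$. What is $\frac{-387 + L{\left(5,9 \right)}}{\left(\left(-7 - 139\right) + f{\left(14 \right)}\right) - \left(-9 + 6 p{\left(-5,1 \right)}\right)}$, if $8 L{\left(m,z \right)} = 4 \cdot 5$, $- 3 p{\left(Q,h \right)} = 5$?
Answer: $\frac{769}{226} \approx 3.4027$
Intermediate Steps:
$p{\left(Q,h \right)} = - \frac{5}{3}$ ($p{\left(Q,h \right)} = \left(- \frac{1}{3}\right) 5 = - \frac{5}{3}$)
$L{\left(m,z \right)} = \frac{5}{2}$ ($L{\left(m,z \right)} = \frac{4 \cdot 5}{8} = \frac{1}{8} \cdot 20 = \frac{5}{2}$)
$\frac{-387 + L{\left(5,9 \right)}}{\left(\left(-7 - 139\right) + f{\left(14 \right)}\right) - \left(-9 + 6 p{\left(-5,1 \right)}\right)} = \frac{-387 + \frac{5}{2}}{\left(\left(-7 - 139\right) + 14\right) + \left(\left(-6\right) \left(- \frac{5}{3}\right) + 9\right)} = - \frac{769}{2 \left(\left(-146 + 14\right) + \left(10 + 9\right)\right)} = - \frac{769}{2 \left(-132 + 19\right)} = - \frac{769}{2 \left(-113\right)} = \left(- \frac{769}{2}\right) \left(- \frac{1}{113}\right) = \frac{769}{226}$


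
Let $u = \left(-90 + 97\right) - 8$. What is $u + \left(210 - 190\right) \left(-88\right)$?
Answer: $-1761$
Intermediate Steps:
$u = -1$ ($u = 7 - 8 = -1$)
$u + \left(210 - 190\right) \left(-88\right) = -1 + \left(210 - 190\right) \left(-88\right) = -1 + 20 \left(-88\right) = -1 - 1760 = -1761$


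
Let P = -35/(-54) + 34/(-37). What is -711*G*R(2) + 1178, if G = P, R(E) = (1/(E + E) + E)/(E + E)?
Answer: 1522969/1184 ≈ 1286.3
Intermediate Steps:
P = -541/1998 (P = -35*(-1/54) + 34*(-1/37) = 35/54 - 34/37 = -541/1998 ≈ -0.27077)
R(E) = (E + 1/(2*E))/(2*E) (R(E) = (1/(2*E) + E)/((2*E)) = (1/(2*E) + E)*(1/(2*E)) = (E + 1/(2*E))*(1/(2*E)) = (E + 1/(2*E))/(2*E))
G = -541/1998 ≈ -0.27077
-711*G*R(2) + 1178 = -(-42739)*(1/2 + (1/4)/2**2)/222 + 1178 = -(-42739)*(1/2 + (1/4)*(1/4))/222 + 1178 = -(-42739)*(1/2 + 1/16)/222 + 1178 = -(-42739)*9/(222*16) + 1178 = -711*(-541/3552) + 1178 = 128217/1184 + 1178 = 1522969/1184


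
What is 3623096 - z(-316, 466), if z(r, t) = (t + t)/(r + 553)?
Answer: 858672820/237 ≈ 3.6231e+6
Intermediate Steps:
z(r, t) = 2*t/(553 + r) (z(r, t) = (2*t)/(553 + r) = 2*t/(553 + r))
3623096 - z(-316, 466) = 3623096 - 2*466/(553 - 316) = 3623096 - 2*466/237 = 3623096 - 1*932/237 = 3623096 - 932/237 = 858672820/237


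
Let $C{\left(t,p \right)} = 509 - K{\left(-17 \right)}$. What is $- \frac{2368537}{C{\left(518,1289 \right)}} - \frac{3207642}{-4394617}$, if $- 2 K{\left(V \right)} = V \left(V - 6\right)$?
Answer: $- \frac{20813106363080}{6192015353} \approx -3361.3$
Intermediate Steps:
$K{\left(V \right)} = - \frac{V \left(-6 + V\right)}{2}$ ($K{\left(V \right)} = - \frac{V \left(V - 6\right)}{2} = - \frac{V \left(-6 + V\right)}{2}$)
$C{\left(t,p \right)} = \frac{1409}{2}$ ($C{\left(t,p \right)} = 509 - \frac{1}{2} \left(-17\right) \left(6 - -17\right) = 509 - \frac{1}{2} \left(-17\right) \left(6 + 17\right) = 509 - \frac{1}{2} \left(-17\right) 23 = 509 - - \frac{391}{2} = 509 + \frac{391}{2} = \frac{1409}{2}$)
$- \frac{2368537}{C{\left(518,1289 \right)}} - \frac{3207642}{-4394617} = - \frac{2368537}{\frac{1409}{2}} - \frac{3207642}{-4394617} = \left(-2368537\right) \frac{2}{1409} - - \frac{3207642}{4394617} = - \frac{4737074}{1409} + \frac{3207642}{4394617} = - \frac{20813106363080}{6192015353}$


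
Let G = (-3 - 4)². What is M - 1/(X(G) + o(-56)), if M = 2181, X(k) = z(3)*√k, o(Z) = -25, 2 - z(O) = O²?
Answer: 161395/74 ≈ 2181.0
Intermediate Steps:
z(O) = 2 - O²
G = 49 (G = (-7)² = 49)
X(k) = -7*√k (X(k) = (2 - 1*3²)*√k = (2 - 1*9)*√k = (2 - 9)*√k = -7*√k)
M - 1/(X(G) + o(-56)) = 2181 - 1/(-7*√49 - 25) = 2181 - 1/(-7*7 - 25) = 2181 - 1/(-49 - 25) = 2181 - 1/(-74) = 2181 - 1*(-1/74) = 2181 + 1/74 = 161395/74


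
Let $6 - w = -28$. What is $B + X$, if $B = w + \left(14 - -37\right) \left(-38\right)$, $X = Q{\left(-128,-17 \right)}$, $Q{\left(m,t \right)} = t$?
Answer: $-1921$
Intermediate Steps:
$w = 34$ ($w = 6 - -28 = 6 + 28 = 34$)
$X = -17$
$B = -1904$ ($B = 34 + \left(14 - -37\right) \left(-38\right) = 34 + \left(14 + 37\right) \left(-38\right) = 34 + 51 \left(-38\right) = 34 - 1938 = -1904$)
$B + X = -1904 - 17 = -1921$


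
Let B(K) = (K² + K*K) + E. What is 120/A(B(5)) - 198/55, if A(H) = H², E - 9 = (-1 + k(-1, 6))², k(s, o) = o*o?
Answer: -1236467/343470 ≈ -3.5999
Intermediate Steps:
k(s, o) = o²
E = 1234 (E = 9 + (-1 + 6²)² = 9 + (-1 + 36)² = 9 + 35² = 9 + 1225 = 1234)
B(K) = 1234 + 2*K² (B(K) = (K² + K*K) + 1234 = (K² + K²) + 1234 = 2*K² + 1234 = 1234 + 2*K²)
120/A(B(5)) - 198/55 = 120/((1234 + 2*5²)²) - 198/55 = 120/((1234 + 2*25)²) - 198*1/55 = 120/((1234 + 50)²) - 18/5 = 120/(1284²) - 18/5 = 120/1648656 - 18/5 = 120*(1/1648656) - 18/5 = 5/68694 - 18/5 = -1236467/343470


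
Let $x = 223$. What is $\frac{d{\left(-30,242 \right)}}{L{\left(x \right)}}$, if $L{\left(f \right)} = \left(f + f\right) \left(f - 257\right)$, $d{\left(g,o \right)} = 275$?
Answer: $- \frac{275}{15164} \approx -0.018135$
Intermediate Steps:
$L{\left(f \right)} = 2 f \left(-257 + f\right)$
$\frac{d{\left(-30,242 \right)}}{L{\left(x \right)}} = \frac{275}{2 \cdot 223 \left(-257 + 223\right)} = \frac{275}{2 \cdot 223 \left(-34\right)} = \frac{275}{-15164} = 275 \left(- \frac{1}{15164}\right) = - \frac{275}{15164}$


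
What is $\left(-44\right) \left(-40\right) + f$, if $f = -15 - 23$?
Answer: $1722$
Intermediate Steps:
$f = -38$
$\left(-44\right) \left(-40\right) + f = \left(-44\right) \left(-40\right) - 38 = 1760 - 38 = 1722$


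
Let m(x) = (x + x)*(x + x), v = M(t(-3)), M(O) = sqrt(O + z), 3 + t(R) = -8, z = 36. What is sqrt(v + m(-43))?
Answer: sqrt(7401) ≈ 86.029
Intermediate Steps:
t(R) = -11 (t(R) = -3 - 8 = -11)
M(O) = sqrt(36 + O) (M(O) = sqrt(O + 36) = sqrt(36 + O))
v = 5 (v = sqrt(36 - 11) = sqrt(25) = 5)
m(x) = 4*x**2 (m(x) = (2*x)*(2*x) = 4*x**2)
sqrt(v + m(-43)) = sqrt(5 + 4*(-43)**2) = sqrt(5 + 4*1849) = sqrt(5 + 7396) = sqrt(7401)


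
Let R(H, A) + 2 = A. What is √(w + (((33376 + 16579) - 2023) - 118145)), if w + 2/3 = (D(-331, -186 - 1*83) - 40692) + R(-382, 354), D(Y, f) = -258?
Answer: I*√997305/3 ≈ 332.88*I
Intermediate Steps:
R(H, A) = -2 + A
w = -121796/3 (w = -⅔ + ((-258 - 40692) + (-2 + 354)) = -⅔ + (-40950 + 352) = -⅔ - 40598 = -121796/3 ≈ -40599.)
√(w + (((33376 + 16579) - 2023) - 118145)) = √(-121796/3 + (((33376 + 16579) - 2023) - 118145)) = √(-121796/3 + ((49955 - 2023) - 118145)) = √(-121796/3 + (47932 - 118145)) = √(-121796/3 - 70213) = √(-332435/3) = I*√997305/3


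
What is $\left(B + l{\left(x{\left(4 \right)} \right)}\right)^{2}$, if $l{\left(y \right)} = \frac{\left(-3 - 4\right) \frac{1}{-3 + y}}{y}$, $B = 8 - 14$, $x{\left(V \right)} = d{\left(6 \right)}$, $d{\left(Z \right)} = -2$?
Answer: $\frac{4489}{100} \approx 44.89$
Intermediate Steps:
$x{\left(V \right)} = -2$
$B = -6$ ($B = 8 - 14 = -6$)
$l{\left(y \right)} = - \frac{7}{y \left(-3 + y\right)}$ ($l{\left(y \right)} = \frac{\left(-7\right) \frac{1}{-3 + y}}{y} = - \frac{7}{y \left(-3 + y\right)}$)
$\left(B + l{\left(x{\left(4 \right)} \right)}\right)^{2} = \left(-6 - \frac{7}{\left(-2\right) \left(-3 - 2\right)}\right)^{2} = \left(-6 - - \frac{7}{2 \left(-5\right)}\right)^{2} = \left(-6 - \left(- \frac{7}{2}\right) \left(- \frac{1}{5}\right)\right)^{2} = \left(-6 - \frac{7}{10}\right)^{2} = \left(- \frac{67}{10}\right)^{2} = \frac{4489}{100}$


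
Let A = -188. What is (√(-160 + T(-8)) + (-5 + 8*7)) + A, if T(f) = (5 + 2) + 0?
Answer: -137 + 3*I*√17 ≈ -137.0 + 12.369*I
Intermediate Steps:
T(f) = 7 (T(f) = 7 + 0 = 7)
(√(-160 + T(-8)) + (-5 + 8*7)) + A = (√(-160 + 7) + (-5 + 8*7)) - 188 = (√(-153) + (-5 + 56)) - 188 = (3*I*√17 + 51) - 188 = (51 + 3*I*√17) - 188 = -137 + 3*I*√17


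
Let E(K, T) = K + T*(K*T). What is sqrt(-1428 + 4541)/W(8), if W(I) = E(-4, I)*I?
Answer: -sqrt(3113)/2080 ≈ -0.026824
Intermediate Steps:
E(K, T) = K + K*T**2
W(I) = I*(-4 - 4*I**2) (W(I) = (-4*(1 + I**2))*I = (-4 - 4*I**2)*I = I*(-4 - 4*I**2))
sqrt(-1428 + 4541)/W(8) = sqrt(-1428 + 4541)/((4*8*(-1 - 1*8**2))) = sqrt(3113)/((4*8*(-1 - 1*64))) = sqrt(3113)/((4*8*(-1 - 64))) = sqrt(3113)/((4*8*(-65))) = sqrt(3113)/(-2080) = sqrt(3113)*(-1/2080) = -sqrt(3113)/2080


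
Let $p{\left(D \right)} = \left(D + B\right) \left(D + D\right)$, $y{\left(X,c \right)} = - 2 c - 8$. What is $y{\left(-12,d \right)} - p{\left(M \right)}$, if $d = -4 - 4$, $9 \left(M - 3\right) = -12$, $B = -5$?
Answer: $\frac{172}{9} \approx 19.111$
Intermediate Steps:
$M = \frac{5}{3}$ ($M = 3 + \frac{1}{9} \left(-12\right) = 3 - \frac{4}{3} = \frac{5}{3} \approx 1.6667$)
$d = -8$ ($d = -4 - 4 = -8$)
$y{\left(X,c \right)} = -8 - 2 c$
$p{\left(D \right)} = 2 D \left(-5 + D\right)$ ($p{\left(D \right)} = \left(D - 5\right) \left(D + D\right) = \left(-5 + D\right) 2 D = 2 D \left(-5 + D\right)$)
$y{\left(-12,d \right)} - p{\left(M \right)} = \left(-8 - -16\right) - 2 \cdot \frac{5}{3} \left(-5 + \frac{5}{3}\right) = \left(-8 + 16\right) - 2 \cdot \frac{5}{3} \left(- \frac{10}{3}\right) = 8 - - \frac{100}{9} = 8 + \frac{100}{9} = \frac{172}{9}$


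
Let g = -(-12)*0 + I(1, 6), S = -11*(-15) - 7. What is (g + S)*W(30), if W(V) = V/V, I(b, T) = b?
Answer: 159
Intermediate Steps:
W(V) = 1
S = 158 (S = 165 - 7 = 158)
g = 1 (g = -(-12)*0 + 1 = -6*0 + 1 = 0 + 1 = 1)
(g + S)*W(30) = (1 + 158)*1 = 159*1 = 159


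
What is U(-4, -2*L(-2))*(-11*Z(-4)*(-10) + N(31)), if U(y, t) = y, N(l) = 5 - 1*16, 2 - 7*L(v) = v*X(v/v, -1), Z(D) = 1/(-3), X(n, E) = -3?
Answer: 572/3 ≈ 190.67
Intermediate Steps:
Z(D) = -⅓
L(v) = 2/7 + 3*v/7 (L(v) = 2/7 - v*(-3)/7 = 2/7 - (-3)*v/7 = 2/7 + 3*v/7)
N(l) = -11 (N(l) = 5 - 16 = -11)
U(-4, -2*L(-2))*(-11*Z(-4)*(-10) + N(31)) = -4*(-11*(-⅓)*(-10) - 11) = -4*((11/3)*(-10) - 11) = -4*(-110/3 - 11) = -4*(-143/3) = 572/3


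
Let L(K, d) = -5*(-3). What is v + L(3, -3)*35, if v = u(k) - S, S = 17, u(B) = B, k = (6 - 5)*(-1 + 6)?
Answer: 513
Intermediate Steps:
k = 5 (k = 1*5 = 5)
L(K, d) = 15
v = -12 (v = 5 - 1*17 = 5 - 17 = -12)
v + L(3, -3)*35 = -12 + 15*35 = -12 + 525 = 513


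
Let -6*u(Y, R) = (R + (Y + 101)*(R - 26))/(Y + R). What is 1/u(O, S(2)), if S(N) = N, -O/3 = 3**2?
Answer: -75/887 ≈ -0.084555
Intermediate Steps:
O = -27 (O = -3*3**2 = -3*9 = -27)
u(Y, R) = -(R + (-26 + R)*(101 + Y))/(6*(R + Y)) (u(Y, R) = -(R + (Y + 101)*(R - 26))/(6*(Y + R)) = -(R + (101 + Y)*(-26 + R))/(6*(R + Y)) = -(R + (-26 + R)*(101 + Y))/(6*(R + Y)))
1/u(O, S(2)) = 1/((2626 - 102*2 + 26*(-27) - 1*2*(-27))/(6*(2 - 27))) = 1/((1/6)*(2626 - 204 - 702 + 54)/(-25)) = 1/((1/6)*(-1/25)*1774) = 1/(-887/75) = -75/887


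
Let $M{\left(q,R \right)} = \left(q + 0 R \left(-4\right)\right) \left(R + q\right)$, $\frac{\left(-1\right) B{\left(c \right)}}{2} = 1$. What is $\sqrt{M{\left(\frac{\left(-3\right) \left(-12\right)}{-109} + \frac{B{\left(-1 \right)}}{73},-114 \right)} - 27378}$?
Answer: $\frac{i \sqrt{1730816857298}}{7957} \approx 165.34 i$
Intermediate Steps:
$B{\left(c \right)} = -2$ ($B{\left(c \right)} = \left(-2\right) 1 = -2$)
$M{\left(q,R \right)} = q \left(R + q\right)$ ($M{\left(q,R \right)} = \left(q + 0 \left(-4\right)\right) \left(R + q\right) = \left(q + 0\right) \left(R + q\right) = q \left(R + q\right)$)
$\sqrt{M{\left(\frac{\left(-3\right) \left(-12\right)}{-109} + \frac{B{\left(-1 \right)}}{73},-114 \right)} - 27378} = \sqrt{\left(\frac{\left(-3\right) \left(-12\right)}{-109} - \frac{2}{73}\right) \left(-114 + \left(\frac{\left(-3\right) \left(-12\right)}{-109} - \frac{2}{73}\right)\right) - 27378} = \sqrt{\left(36 \left(- \frac{1}{109}\right) - \frac{2}{73}\right) \left(-114 + \left(36 \left(- \frac{1}{109}\right) - \frac{2}{73}\right)\right) - 27378} = \sqrt{\left(- \frac{36}{109} - \frac{2}{73}\right) \left(-114 - \frac{2846}{7957}\right) - 27378} = \sqrt{- \frac{2846 \left(-114 - \frac{2846}{7957}\right)}{7957} - 27378} = \sqrt{\left(- \frac{2846}{7957}\right) \left(- \frac{909944}{7957}\right) - 27378} = \sqrt{\frac{2589700624}{63313849} - 27378} = \sqrt{- \frac{1730816857298}{63313849}} = \frac{i \sqrt{1730816857298}}{7957}$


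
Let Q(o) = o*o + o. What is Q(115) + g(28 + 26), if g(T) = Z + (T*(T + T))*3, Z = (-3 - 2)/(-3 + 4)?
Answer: 30831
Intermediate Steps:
Q(o) = o + o² (Q(o) = o² + o = o + o²)
Z = -5 (Z = -5/1 = -5*1 = -5)
g(T) = -5 + 6*T² (g(T) = -5 + (T*(T + T))*3 = -5 + (T*(2*T))*3 = -5 + (2*T²)*3 = -5 + 6*T²)
Q(115) + g(28 + 26) = 115*(1 + 115) + (-5 + 6*(28 + 26)²) = 115*116 + (-5 + 6*54²) = 13340 + (-5 + 6*2916) = 13340 + (-5 + 17496) = 13340 + 17491 = 30831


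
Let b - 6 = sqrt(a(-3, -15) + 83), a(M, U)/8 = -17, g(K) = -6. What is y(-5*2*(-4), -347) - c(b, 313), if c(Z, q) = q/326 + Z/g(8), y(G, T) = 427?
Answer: 139215/326 + I*sqrt(53)/6 ≈ 427.04 + 1.2134*I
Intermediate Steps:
a(M, U) = -136 (a(M, U) = 8*(-17) = -136)
b = 6 + I*sqrt(53) (b = 6 + sqrt(-136 + 83) = 6 + sqrt(-53) = 6 + I*sqrt(53) ≈ 6.0 + 7.2801*I)
c(Z, q) = -Z/6 + q/326 (c(Z, q) = q/326 + Z/(-6) = q*(1/326) + Z*(-1/6) = q/326 - Z/6 = -Z/6 + q/326)
y(-5*2*(-4), -347) - c(b, 313) = 427 - (-(6 + I*sqrt(53))/6 + (1/326)*313) = 427 - ((-1 - I*sqrt(53)/6) + 313/326) = 427 - (-13/326 - I*sqrt(53)/6) = 427 + (13/326 + I*sqrt(53)/6) = 139215/326 + I*sqrt(53)/6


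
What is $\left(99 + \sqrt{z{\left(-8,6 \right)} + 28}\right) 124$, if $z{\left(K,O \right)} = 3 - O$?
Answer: $12896$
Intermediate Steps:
$\left(99 + \sqrt{z{\left(-8,6 \right)} + 28}\right) 124 = \left(99 + \sqrt{\left(3 - 6\right) + 28}\right) 124 = \left(99 + \sqrt{-3 + 28}\right) 124 = \left(99 + \sqrt{25}\right) 124 = \left(99 + 5\right) 124 = 104 \cdot 124 = 12896$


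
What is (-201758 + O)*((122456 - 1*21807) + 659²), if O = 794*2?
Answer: -107076938100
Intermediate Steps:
O = 1588
(-201758 + O)*((122456 - 1*21807) + 659²) = (-201758 + 1588)*((122456 - 1*21807) + 659²) = -200170*((122456 - 21807) + 434281) = -200170*(100649 + 434281) = -200170*534930 = -107076938100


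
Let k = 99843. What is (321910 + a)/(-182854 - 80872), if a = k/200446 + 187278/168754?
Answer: -5444501370847025/4460406314681092 ≈ -1.2206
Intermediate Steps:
a = 27194015805/16913032142 (a = 99843/200446 + 187278/168754 = 99843*(1/200446) + 187278*(1/168754) = 99843/200446 + 93639/84377 = 27194015805/16913032142 ≈ 1.6079)
(321910 + a)/(-182854 - 80872) = (321910 + 27194015805/16913032142)/(-182854 - 80872) = (5444501370847025/16913032142)/(-263726) = (5444501370847025/16913032142)*(-1/263726) = -5444501370847025/4460406314681092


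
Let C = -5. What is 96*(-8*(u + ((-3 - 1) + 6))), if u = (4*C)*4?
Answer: 59904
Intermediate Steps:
u = -80 (u = (4*(-5))*4 = -20*4 = -80)
96*(-8*(u + ((-3 - 1) + 6))) = 96*(-8*(-80 + ((-3 - 1) + 6))) = 96*(-8*(-80 + (-4 + 6))) = 96*(-8*(-80 + 2)) = 96*(-8*(-78)) = 96*624 = 59904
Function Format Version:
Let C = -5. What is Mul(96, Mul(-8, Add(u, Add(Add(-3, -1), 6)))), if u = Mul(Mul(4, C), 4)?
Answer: 59904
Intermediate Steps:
u = -80 (u = Mul(Mul(4, -5), 4) = Mul(-20, 4) = -80)
Mul(96, Mul(-8, Add(u, Add(Add(-3, -1), 6)))) = Mul(96, Mul(-8, Add(-80, Add(Add(-3, -1), 6)))) = Mul(96, Mul(-8, Add(-80, Add(-4, 6)))) = Mul(96, Mul(-8, Add(-80, 2))) = Mul(96, Mul(-8, -78)) = Mul(96, 624) = 59904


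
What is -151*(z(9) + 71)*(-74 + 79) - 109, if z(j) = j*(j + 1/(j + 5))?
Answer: -1614961/14 ≈ -1.1535e+5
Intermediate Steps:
z(j) = j*(j + 1/(5 + j))
-151*(z(9) + 71)*(-74 + 79) - 109 = -151*(9*(1 + 9² + 5*9)/(5 + 9) + 71)*(-74 + 79) - 109 = -151*(9*(1 + 81 + 45)/14 + 71)*5 - 109 = -151*(9*(1/14)*127 + 71)*5 - 109 = -151*(1143/14 + 71)*5 - 109 = -322687*5/14 - 109 = -151*10685/14 - 109 = -1613435/14 - 109 = -1614961/14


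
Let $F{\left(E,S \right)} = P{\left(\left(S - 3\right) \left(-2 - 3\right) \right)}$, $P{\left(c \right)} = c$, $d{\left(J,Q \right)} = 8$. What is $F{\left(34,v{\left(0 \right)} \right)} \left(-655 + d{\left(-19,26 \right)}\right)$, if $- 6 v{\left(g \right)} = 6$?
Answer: $-12940$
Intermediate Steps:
$v{\left(g \right)} = -1$ ($v{\left(g \right)} = \left(- \frac{1}{6}\right) 6 = -1$)
$F{\left(E,S \right)} = 15 - 5 S$ ($F{\left(E,S \right)} = \left(S - 3\right) \left(-2 - 3\right) = \left(-3 + S\right) \left(-5\right) = 15 - 5 S$)
$F{\left(34,v{\left(0 \right)} \right)} \left(-655 + d{\left(-19,26 \right)}\right) = \left(15 - -5\right) \left(-655 + 8\right) = \left(15 + 5\right) \left(-647\right) = 20 \left(-647\right) = -12940$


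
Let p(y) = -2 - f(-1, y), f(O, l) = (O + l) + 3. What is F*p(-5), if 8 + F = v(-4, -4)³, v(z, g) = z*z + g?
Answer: 1720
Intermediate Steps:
v(z, g) = g + z² (v(z, g) = z² + g = g + z²)
f(O, l) = 3 + O + l
p(y) = -4 - y (p(y) = -2 - (3 - 1 + y) = -2 - (2 + y) = -2 + (-2 - y) = -4 - y)
F = 1720 (F = -8 + (-4 + (-4)²)³ = -8 + (-4 + 16)³ = -8 + 12³ = -8 + 1728 = 1720)
F*p(-5) = 1720*(-4 - 1*(-5)) = 1720*(-4 + 5) = 1720*1 = 1720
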